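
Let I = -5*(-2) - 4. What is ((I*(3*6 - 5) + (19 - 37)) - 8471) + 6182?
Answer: -2229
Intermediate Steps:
I = 6 (I = 10 - 4 = 6)
((I*(3*6 - 5) + (19 - 37)) - 8471) + 6182 = ((6*(3*6 - 5) + (19 - 37)) - 8471) + 6182 = ((6*(18 - 5) - 18) - 8471) + 6182 = ((6*13 - 18) - 8471) + 6182 = ((78 - 18) - 8471) + 6182 = (60 - 8471) + 6182 = -8411 + 6182 = -2229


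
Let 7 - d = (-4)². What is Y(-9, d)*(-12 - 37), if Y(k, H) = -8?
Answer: 392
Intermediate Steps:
d = -9 (d = 7 - 1*(-4)² = 7 - 1*16 = 7 - 16 = -9)
Y(-9, d)*(-12 - 37) = -8*(-12 - 37) = -8*(-49) = 392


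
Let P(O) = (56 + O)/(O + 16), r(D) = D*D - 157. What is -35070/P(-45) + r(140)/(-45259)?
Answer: 46029546897/497849 ≈ 92457.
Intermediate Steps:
r(D) = -157 + D² (r(D) = D² - 157 = -157 + D²)
P(O) = (56 + O)/(16 + O)
-35070/P(-45) + r(140)/(-45259) = -35070*(16 - 45)/(56 - 45) + (-157 + 140²)/(-45259) = -35070/(11/(-29)) + (-157 + 19600)*(-1/45259) = -35070/((-1/29*11)) + 19443*(-1/45259) = -35070/(-11/29) - 19443/45259 = -35070*(-29/11) - 19443/45259 = 1017030/11 - 19443/45259 = 46029546897/497849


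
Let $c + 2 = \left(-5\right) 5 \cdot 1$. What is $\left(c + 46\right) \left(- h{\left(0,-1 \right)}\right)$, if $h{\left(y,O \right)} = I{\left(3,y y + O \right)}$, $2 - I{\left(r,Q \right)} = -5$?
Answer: $-133$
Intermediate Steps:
$I{\left(r,Q \right)} = 7$ ($I{\left(r,Q \right)} = 2 - -5 = 2 + 5 = 7$)
$h{\left(y,O \right)} = 7$
$c = -27$ ($c = -2 + \left(-5\right) 5 \cdot 1 = -2 - 25 = -27$)
$\left(c + 46\right) \left(- h{\left(0,-1 \right)}\right) = \left(-27 + 46\right) \left(\left(-1\right) 7\right) = 19 \left(-7\right) = -133$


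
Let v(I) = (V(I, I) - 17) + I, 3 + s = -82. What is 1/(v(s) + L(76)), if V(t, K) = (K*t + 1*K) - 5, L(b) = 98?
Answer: 1/7131 ≈ 0.00014023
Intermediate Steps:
s = -85 (s = -3 - 82 = -85)
V(t, K) = -5 + K + K*t (V(t, K) = (K*t + K) - 5 = (K + K*t) - 5 = -5 + K + K*t)
v(I) = -22 + I² + 2*I (v(I) = ((-5 + I + I*I) - 17) + I = ((-5 + I + I²) - 17) + I = (-22 + I + I²) + I = -22 + I² + 2*I)
1/(v(s) + L(76)) = 1/((-22 + (-85)² + 2*(-85)) + 98) = 1/((-22 + 7225 - 170) + 98) = 1/(7033 + 98) = 1/7131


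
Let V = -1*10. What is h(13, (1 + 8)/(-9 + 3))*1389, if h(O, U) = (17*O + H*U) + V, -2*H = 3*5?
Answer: 1234821/4 ≈ 3.0871e+5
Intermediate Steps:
H = -15/2 (H = -3*5/2 = -1/2*15 = -15/2 ≈ -7.5000)
V = -10
h(O, U) = -10 + 17*O - 15*U/2 (h(O, U) = (17*O - 15*U/2) - 10 = -10 + 17*O - 15*U/2)
h(13, (1 + 8)/(-9 + 3))*1389 = (-10 + 17*13 - 15*(1 + 8)/(2*(-9 + 3)))*1389 = (-10 + 221 - 135/(2*(-6)))*1389 = (-10 + 221 - 135*(-1)/(2*6))*1389 = (-10 + 221 - 15/2*(-3/2))*1389 = (-10 + 221 + 45/4)*1389 = (889/4)*1389 = 1234821/4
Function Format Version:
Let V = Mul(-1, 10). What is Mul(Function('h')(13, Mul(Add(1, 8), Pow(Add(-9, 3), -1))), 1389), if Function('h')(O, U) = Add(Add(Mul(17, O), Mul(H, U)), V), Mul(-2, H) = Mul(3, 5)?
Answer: Rational(1234821, 4) ≈ 3.0871e+5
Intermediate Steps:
H = Rational(-15, 2) (H = Mul(Rational(-1, 2), Mul(3, 5)) = Mul(Rational(-1, 2), 15) = Rational(-15, 2) ≈ -7.5000)
V = -10
Function('h')(O, U) = Add(-10, Mul(17, O), Mul(Rational(-15, 2), U)) (Function('h')(O, U) = Add(Add(Mul(17, O), Mul(Rational(-15, 2), U)), -10) = Add(-10, Mul(17, O), Mul(Rational(-15, 2), U)))
Mul(Function('h')(13, Mul(Add(1, 8), Pow(Add(-9, 3), -1))), 1389) = Mul(Add(-10, Mul(17, 13), Mul(Rational(-15, 2), Mul(Add(1, 8), Pow(Add(-9, 3), -1)))), 1389) = Mul(Add(-10, 221, Mul(Rational(-15, 2), Mul(9, Pow(-6, -1)))), 1389) = Mul(Add(-10, 221, Mul(Rational(-15, 2), Mul(9, Rational(-1, 6)))), 1389) = Mul(Add(-10, 221, Mul(Rational(-15, 2), Rational(-3, 2))), 1389) = Mul(Add(-10, 221, Rational(45, 4)), 1389) = Mul(Rational(889, 4), 1389) = Rational(1234821, 4)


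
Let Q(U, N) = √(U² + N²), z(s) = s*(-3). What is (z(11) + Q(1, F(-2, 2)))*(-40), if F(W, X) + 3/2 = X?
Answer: 1320 - 20*√5 ≈ 1275.3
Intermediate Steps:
F(W, X) = -3/2 + X
z(s) = -3*s
Q(U, N) = √(N² + U²)
(z(11) + Q(1, F(-2, 2)))*(-40) = (-3*11 + √((-3/2 + 2)² + 1²))*(-40) = (-33 + √((½)² + 1))*(-40) = (-33 + √(¼ + 1))*(-40) = (-33 + √(5/4))*(-40) = (-33 + √5/2)*(-40) = 1320 - 20*√5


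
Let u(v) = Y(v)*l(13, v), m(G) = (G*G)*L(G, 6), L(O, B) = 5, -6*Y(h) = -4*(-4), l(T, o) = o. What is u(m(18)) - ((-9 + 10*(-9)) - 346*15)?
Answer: 969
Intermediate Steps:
Y(h) = -8/3 (Y(h) = -(-2)*(-4)/3 = -1/6*16 = -8/3)
m(G) = 5*G**2 (m(G) = (G*G)*5 = G**2*5 = 5*G**2)
u(v) = -8*v/3
u(m(18)) - ((-9 + 10*(-9)) - 346*15) = -40*18**2/3 - ((-9 + 10*(-9)) - 346*15) = -40*324/3 - ((-9 - 90) - 5190) = -8/3*1620 - (-99 - 5190) = -4320 - 1*(-5289) = -4320 + 5289 = 969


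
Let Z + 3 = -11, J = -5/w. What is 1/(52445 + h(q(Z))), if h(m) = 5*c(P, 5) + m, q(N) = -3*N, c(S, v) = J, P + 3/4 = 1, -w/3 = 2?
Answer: 6/314947 ≈ 1.9051e-5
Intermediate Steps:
w = -6 (w = -3*2 = -6)
P = ¼ (P = -¾ + 1 = ¼ ≈ 0.25000)
J = ⅚ (J = -5/(-6) = -5*(-⅙) = ⅚ ≈ 0.83333)
c(S, v) = ⅚
Z = -14 (Z = -3 - 11 = -14)
h(m) = 25/6 + m (h(m) = 5*(⅚) + m = 25/6 + m)
1/(52445 + h(q(Z))) = 1/(52445 + (25/6 - 3*(-14))) = 1/(52445 + (25/6 + 42)) = 1/(52445 + 277/6) = 1/(314947/6) = 6/314947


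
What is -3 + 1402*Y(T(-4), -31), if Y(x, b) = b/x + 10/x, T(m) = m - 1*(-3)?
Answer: 29439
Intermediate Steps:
T(m) = 3 + m (T(m) = m + 3 = 3 + m)
Y(x, b) = 10/x + b/x
-3 + 1402*Y(T(-4), -31) = -3 + 1402*((10 - 31)/(3 - 4)) = -3 + 1402*(-21/(-1)) = -3 + 1402*(-1*(-21)) = -3 + 1402*21 = -3 + 29442 = 29439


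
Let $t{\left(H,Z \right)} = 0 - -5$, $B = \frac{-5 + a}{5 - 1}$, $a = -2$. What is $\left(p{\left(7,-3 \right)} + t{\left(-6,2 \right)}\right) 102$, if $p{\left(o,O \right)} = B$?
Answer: $\frac{663}{2} \approx 331.5$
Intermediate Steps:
$B = - \frac{7}{4}$ ($B = \frac{-5 - 2}{5 - 1} = - \frac{7}{4} \approx -1.75$)
$p{\left(o,O \right)} = - \frac{7}{4}$
$t{\left(H,Z \right)} = 5$ ($t{\left(H,Z \right)} = 0 + 5 = 5$)
$\left(p{\left(7,-3 \right)} + t{\left(-6,2 \right)}\right) 102 = \left(- \frac{7}{4} + 5\right) 102 = \frac{13}{4} \cdot 102 = \frac{663}{2}$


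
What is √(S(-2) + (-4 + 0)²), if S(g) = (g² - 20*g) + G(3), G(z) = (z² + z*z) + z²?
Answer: √87 ≈ 9.3274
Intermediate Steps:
G(z) = 3*z² (G(z) = (z² + z²) + z² = 2*z² + z² = 3*z²)
S(g) = 27 + g² - 20*g (S(g) = (g² - 20*g) + 3*3² = (g² - 20*g) + 3*9 = (g² - 20*g) + 27 = 27 + g² - 20*g)
√(S(-2) + (-4 + 0)²) = √((27 + (-2)² - 20*(-2)) + (-4 + 0)²) = √((27 + 4 + 40) + (-4)²) = √(71 + 16) = √87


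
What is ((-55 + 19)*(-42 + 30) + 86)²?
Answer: 268324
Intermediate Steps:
((-55 + 19)*(-42 + 30) + 86)² = (-36*(-12) + 86)² = (432 + 86)² = 518² = 268324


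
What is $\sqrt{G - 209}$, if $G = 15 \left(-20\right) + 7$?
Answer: $i \sqrt{502} \approx 22.405 i$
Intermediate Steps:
$G = -293$ ($G = -300 + 7 = -293$)
$\sqrt{G - 209} = \sqrt{-293 - 209} = \sqrt{-502} = i \sqrt{502}$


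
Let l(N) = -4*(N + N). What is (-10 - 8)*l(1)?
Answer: 144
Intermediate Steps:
l(N) = -8*N
(-10 - 8)*l(1) = (-10 - 8)*(-8*1) = -18*(-8) = 144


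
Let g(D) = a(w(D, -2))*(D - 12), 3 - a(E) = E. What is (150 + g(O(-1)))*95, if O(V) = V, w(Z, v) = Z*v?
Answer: 13015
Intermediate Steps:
a(E) = 3 - E
g(D) = (-12 + D)*(3 + 2*D) (g(D) = (3 - D*(-2))*(D - 12) = (3 - (-2)*D)*(-12 + D) = (3 + 2*D)*(-12 + D) = (-12 + D)*(3 + 2*D))
(150 + g(O(-1)))*95 = (150 + (-36 - 21*(-1) + 2*(-1)²))*95 = (150 + (-36 + 21 + 2*1))*95 = (150 + (-36 + 21 + 2))*95 = (150 - 13)*95 = 137*95 = 13015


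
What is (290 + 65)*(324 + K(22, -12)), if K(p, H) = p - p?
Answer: 115020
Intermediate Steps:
K(p, H) = 0
(290 + 65)*(324 + K(22, -12)) = (290 + 65)*(324 + 0) = 355*324 = 115020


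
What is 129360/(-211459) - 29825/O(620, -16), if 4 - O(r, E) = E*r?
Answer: -7590533315/2098519116 ≈ -3.6171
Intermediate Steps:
O(r, E) = 4 - E*r
129360/(-211459) - 29825/O(620, -16) = 129360/(-211459) - 29825/(4 - 1*(-16)*620) = 129360*(-1/211459) - 29825/(4 + 9920) = -129360/211459 - 29825/9924 = -7590533315/2098519116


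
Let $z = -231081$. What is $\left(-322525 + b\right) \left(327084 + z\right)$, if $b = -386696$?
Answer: $-68087343663$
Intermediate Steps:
$\left(-322525 + b\right) \left(327084 + z\right) = \left(-322525 - 386696\right) \left(327084 - 231081\right) = \left(-709221\right) 96003 = -68087343663$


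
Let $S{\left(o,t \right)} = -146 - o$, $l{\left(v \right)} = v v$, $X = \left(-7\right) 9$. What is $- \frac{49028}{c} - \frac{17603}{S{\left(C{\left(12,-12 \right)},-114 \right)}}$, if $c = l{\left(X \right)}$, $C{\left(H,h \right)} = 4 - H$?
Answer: $\frac{3004783}{26082} \approx 115.21$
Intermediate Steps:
$X = -63$
$l{\left(v \right)} = v^{2}$
$c = 3969$ ($c = \left(-63\right)^{2} = 3969$)
$- \frac{49028}{c} - \frac{17603}{S{\left(C{\left(12,-12 \right)},-114 \right)}} = - \frac{49028}{3969} - \frac{17603}{-146 - \left(4 - 12\right)} = \left(-49028\right) \frac{1}{3969} - \frac{17603}{-146 - \left(4 - 12\right)} = - \frac{7004}{567} - \frac{17603}{-146 - -8} = - \frac{7004}{567} - \frac{17603}{-146 + 8} = - \frac{7004}{567} - \frac{17603}{-138} = - \frac{7004}{567} - - \frac{17603}{138} = - \frac{7004}{567} + \frac{17603}{138} = \frac{3004783}{26082}$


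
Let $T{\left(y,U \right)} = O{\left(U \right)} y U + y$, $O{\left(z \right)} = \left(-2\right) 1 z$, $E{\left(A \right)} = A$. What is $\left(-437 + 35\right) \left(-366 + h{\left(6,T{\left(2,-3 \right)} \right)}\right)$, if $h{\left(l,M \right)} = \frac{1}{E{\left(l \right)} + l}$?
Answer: $\frac{294197}{2} \approx 1.471 \cdot 10^{5}$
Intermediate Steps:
$O{\left(z \right)} = - 2 z$
$T{\left(y,U \right)} = y - 2 y U^{2}$ ($T{\left(y,U \right)} = - 2 U y U + y = - 2 y U^{2} + y = y - 2 y U^{2}$)
$h{\left(l,M \right)} = \frac{1}{2 l}$ ($h{\left(l,M \right)} = \frac{1}{l + l} = \frac{1}{2 l}$)
$\left(-437 + 35\right) \left(-366 + h{\left(6,T{\left(2,-3 \right)} \right)}\right) = \left(-437 + 35\right) \left(-366 + \frac{1}{2 \cdot 6}\right) = - 402 \left(-366 + \frac{1}{2} \cdot \frac{1}{6}\right) = - 402 \left(-366 + \frac{1}{12}\right) = \left(-402\right) \left(- \frac{4391}{12}\right) = \frac{294197}{2}$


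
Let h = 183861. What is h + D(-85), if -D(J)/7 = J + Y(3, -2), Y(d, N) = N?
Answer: 184470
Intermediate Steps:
D(J) = 14 - 7*J (D(J) = -7*(J - 2) = -7*(-2 + J) = 14 - 7*J)
h + D(-85) = 183861 + (14 - 7*(-85)) = 183861 + (14 + 595) = 183861 + 609 = 184470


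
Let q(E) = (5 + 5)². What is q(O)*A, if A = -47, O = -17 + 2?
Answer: -4700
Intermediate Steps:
O = -15
q(E) = 100 (q(E) = 10² = 100)
q(O)*A = 100*(-47) = -4700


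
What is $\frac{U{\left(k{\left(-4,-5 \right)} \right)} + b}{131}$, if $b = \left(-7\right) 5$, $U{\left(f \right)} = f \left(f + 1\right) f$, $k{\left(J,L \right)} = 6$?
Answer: $\frac{217}{131} \approx 1.6565$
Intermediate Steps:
$U{\left(f \right)} = f^{2} \left(1 + f\right)$ ($U{\left(f \right)} = f \left(1 + f\right) f = f^{2} \left(1 + f\right)$)
$b = -35$
$\frac{U{\left(k{\left(-4,-5 \right)} \right)} + b}{131} = \frac{6^{2} \left(1 + 6\right) - 35}{131} = \frac{36 \cdot 7 - 35}{131} = \frac{252 - 35}{131} = \frac{1}{131} \cdot 217 = \frac{217}{131}$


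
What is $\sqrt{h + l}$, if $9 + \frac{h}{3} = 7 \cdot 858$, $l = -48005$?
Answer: $i \sqrt{30014} \approx 173.25 i$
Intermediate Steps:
$h = 17991$ ($h = -27 + 3 \cdot 7 \cdot 858 = -27 + 3 \cdot 6006 = -27 + 18018 = 17991$)
$\sqrt{h + l} = \sqrt{17991 - 48005} = \sqrt{-30014} = i \sqrt{30014}$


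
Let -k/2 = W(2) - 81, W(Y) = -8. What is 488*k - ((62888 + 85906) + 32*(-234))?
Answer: -54442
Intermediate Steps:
k = 178 (k = -2*(-8 - 81) = -2*(-89) = 178)
488*k - ((62888 + 85906) + 32*(-234)) = 488*178 - ((62888 + 85906) + 32*(-234)) = 86864 - (148794 - 7488) = 86864 - 1*141306 = 86864 - 141306 = -54442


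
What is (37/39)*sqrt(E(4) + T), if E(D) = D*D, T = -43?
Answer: 37*I*sqrt(3)/13 ≈ 4.9297*I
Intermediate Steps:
E(D) = D**2
(37/39)*sqrt(E(4) + T) = (37/39)*sqrt(4**2 - 43) = (37*(1/39))*sqrt(16 - 43) = 37*sqrt(-27)/39 = 37*(3*I*sqrt(3))/39 = 37*I*sqrt(3)/13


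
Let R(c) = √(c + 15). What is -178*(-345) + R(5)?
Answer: 61410 + 2*√5 ≈ 61415.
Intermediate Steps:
R(c) = √(15 + c)
-178*(-345) + R(5) = -178*(-345) + √(15 + 5) = 61410 + √20 = 61410 + 2*√5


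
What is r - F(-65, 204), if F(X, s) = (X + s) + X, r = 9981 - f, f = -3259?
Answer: 13166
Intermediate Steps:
r = 13240 (r = 9981 - 1*(-3259) = 9981 + 3259 = 13240)
F(X, s) = s + 2*X
r - F(-65, 204) = 13240 - (204 + 2*(-65)) = 13240 - (204 - 130) = 13240 - 1*74 = 13240 - 74 = 13166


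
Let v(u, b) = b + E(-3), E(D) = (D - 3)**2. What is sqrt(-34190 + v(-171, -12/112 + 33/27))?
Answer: I*sqrt(60245689)/42 ≈ 184.8*I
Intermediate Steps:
E(D) = (-3 + D)**2
v(u, b) = 36 + b (v(u, b) = b + (-3 - 3)**2 = b + (-6)**2 = b + 36 = 36 + b)
sqrt(-34190 + v(-171, -12/112 + 33/27)) = sqrt(-34190 + (36 + (-12/112 + 33/27))) = sqrt(-34190 + (36 + (-12*1/112 + 33*(1/27)))) = sqrt(-34190 + (36 + (-3/28 + 11/9))) = sqrt(-34190 + (36 + 281/252)) = sqrt(-34190 + 9353/252) = sqrt(-8606527/252) = I*sqrt(60245689)/42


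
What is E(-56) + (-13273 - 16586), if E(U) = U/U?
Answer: -29858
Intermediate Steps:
E(U) = 1
E(-56) + (-13273 - 16586) = 1 + (-13273 - 16586) = 1 - 29859 = -29858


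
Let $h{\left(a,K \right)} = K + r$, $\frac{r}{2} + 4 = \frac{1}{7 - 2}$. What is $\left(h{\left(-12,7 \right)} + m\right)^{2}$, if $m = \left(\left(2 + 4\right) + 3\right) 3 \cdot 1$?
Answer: $\frac{17424}{25} \approx 696.96$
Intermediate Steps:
$r = - \frac{38}{5}$ ($r = -8 + \frac{2}{7 - 2} = -8 + \frac{2}{5} = - \frac{38}{5} \approx -7.6$)
$h{\left(a,K \right)} = - \frac{38}{5} + K$ ($h{\left(a,K \right)} = K - \frac{38}{5} = - \frac{38}{5} + K$)
$m = 27$ ($m = \left(6 + 3\right) 3 \cdot 1 = 9 \cdot 3 \cdot 1 = 27 \cdot 1 = 27$)
$\left(h{\left(-12,7 \right)} + m\right)^{2} = \left(\left(- \frac{38}{5} + 7\right) + 27\right)^{2} = \left(- \frac{3}{5} + 27\right)^{2} = \left(\frac{132}{5}\right)^{2} = \frac{17424}{25}$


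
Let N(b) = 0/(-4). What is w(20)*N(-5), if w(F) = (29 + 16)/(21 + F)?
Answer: 0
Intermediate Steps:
N(b) = 0 (N(b) = 0*(-1/4) = 0)
w(F) = 45/(21 + F)
w(20)*N(-5) = (45/(21 + 20))*0 = (45/41)*0 = 0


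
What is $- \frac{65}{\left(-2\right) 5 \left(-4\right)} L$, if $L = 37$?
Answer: $- \frac{481}{8} \approx -60.125$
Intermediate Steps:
$- \frac{65}{\left(-2\right) 5 \left(-4\right)} L = - \frac{65}{\left(-2\right) 5 \left(-4\right)} 37 = - \frac{65}{\left(-10\right) \left(-4\right)} 37 = - \frac{65}{40} \cdot 37 = \left(-65\right) \frac{1}{40} \cdot 37 = \left(- \frac{13}{8}\right) 37 = - \frac{481}{8}$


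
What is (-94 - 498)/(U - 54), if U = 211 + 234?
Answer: -592/391 ≈ -1.5141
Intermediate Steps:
U = 445
(-94 - 498)/(U - 54) = (-94 - 498)/(445 - 54) = -592/391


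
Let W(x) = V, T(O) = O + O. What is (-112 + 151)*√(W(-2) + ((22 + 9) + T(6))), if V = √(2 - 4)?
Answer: 39*√(43 + I*√2) ≈ 255.77 + 4.2049*I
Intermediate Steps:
T(O) = 2*O
V = I*√2 (V = √(-2) = I*√2 ≈ 1.4142*I)
W(x) = I*√2
(-112 + 151)*√(W(-2) + ((22 + 9) + T(6))) = (-112 + 151)*√(I*√2 + ((22 + 9) + 2*6)) = 39*√(I*√2 + (31 + 12)) = 39*√(I*√2 + 43) = 39*√(43 + I*√2)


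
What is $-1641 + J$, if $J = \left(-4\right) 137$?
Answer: $-2189$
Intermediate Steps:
$J = -548$
$-1641 + J = -1641 - 548 = -2189$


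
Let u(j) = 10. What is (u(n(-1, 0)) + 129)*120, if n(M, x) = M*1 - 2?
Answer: 16680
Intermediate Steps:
n(M, x) = -2 + M (n(M, x) = M - 2 = -2 + M)
(u(n(-1, 0)) + 129)*120 = (10 + 129)*120 = 139*120 = 16680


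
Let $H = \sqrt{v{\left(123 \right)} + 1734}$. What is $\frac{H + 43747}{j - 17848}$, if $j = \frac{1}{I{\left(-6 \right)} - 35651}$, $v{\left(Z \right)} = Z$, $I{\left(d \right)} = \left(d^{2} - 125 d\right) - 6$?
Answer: $- \frac{1525501637}{622377609} - \frac{34871 \sqrt{1857}}{622377609} \approx -2.4535$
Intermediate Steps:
$I{\left(d \right)} = -6 + d^{2} - 125 d$
$j = - \frac{1}{34871}$ ($j = \frac{1}{\left(-6 + \left(-6\right)^{2} - -750\right) - 35651} = \frac{1}{\left(-6 + 36 + 750\right) - 35651} = \frac{1}{780 - 35651} = \frac{1}{-34871} = - \frac{1}{34871} \approx -2.8677 \cdot 10^{-5}$)
$H = \sqrt{1857}$ ($H = \sqrt{123 + 1734} = \sqrt{1857} \approx 43.093$)
$\frac{H + 43747}{j - 17848} = \frac{\sqrt{1857} + 43747}{- \frac{1}{34871} - 17848} = \frac{43747 + \sqrt{1857}}{- \frac{622377609}{34871}} = \left(43747 + \sqrt{1857}\right) \left(- \frac{34871}{622377609}\right) = - \frac{1525501637}{622377609} - \frac{34871 \sqrt{1857}}{622377609}$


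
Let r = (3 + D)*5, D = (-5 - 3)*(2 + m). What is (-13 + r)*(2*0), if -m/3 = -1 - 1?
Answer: 0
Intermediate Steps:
m = 6 (m = -3*(-1 - 1) = -3*(-2) = 6)
D = -64 (D = (-5 - 3)*(2 + 6) = -8*8 = -64)
r = -305 (r = (3 - 64)*5 = -61*5 = -305)
(-13 + r)*(2*0) = (-13 - 305)*(2*0) = -318*0 = 0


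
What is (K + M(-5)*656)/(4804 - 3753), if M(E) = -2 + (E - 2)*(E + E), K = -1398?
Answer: 43210/1051 ≈ 41.113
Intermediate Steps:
M(E) = -2 + 2*E*(-2 + E) (M(E) = -2 + (-2 + E)*(2*E) = -2 + 2*E*(-2 + E))
(K + M(-5)*656)/(4804 - 3753) = (-1398 + (-2 - 4*(-5) + 2*(-5)²)*656)/(4804 - 3753) = (-1398 + (-2 + 20 + 2*25)*656)/1051 = (-1398 + (-2 + 20 + 50)*656)*(1/1051) = (-1398 + 68*656)*(1/1051) = (-1398 + 44608)*(1/1051) = 43210*(1/1051) = 43210/1051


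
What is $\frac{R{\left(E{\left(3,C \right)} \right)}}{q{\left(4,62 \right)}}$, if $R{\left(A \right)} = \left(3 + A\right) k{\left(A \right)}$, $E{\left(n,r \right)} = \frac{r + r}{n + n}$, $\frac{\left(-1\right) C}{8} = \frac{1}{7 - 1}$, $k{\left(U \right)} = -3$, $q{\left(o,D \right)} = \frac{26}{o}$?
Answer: $- \frac{46}{39} \approx -1.1795$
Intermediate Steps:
$C = - \frac{4}{3}$ ($C = - \frac{8}{7 - 1} = - \frac{8}{6} = \left(-8\right) \frac{1}{6} = - \frac{4}{3} \approx -1.3333$)
$E{\left(n,r \right)} = \frac{r}{n}$ ($E{\left(n,r \right)} = \frac{2 r}{2 n} = 2 r \frac{1}{2 n} = \frac{r}{n}$)
$R{\left(A \right)} = -9 - 3 A$ ($R{\left(A \right)} = \left(3 + A\right) \left(-3\right) = -9 - 3 A$)
$\frac{R{\left(E{\left(3,C \right)} \right)}}{q{\left(4,62 \right)}} = \frac{-9 - 3 \left(- \frac{4}{3 \cdot 3}\right)}{26 \cdot \frac{1}{4}} = \frac{-9 - 3 \left(\left(- \frac{4}{3}\right) \frac{1}{3}\right)}{26 \cdot \frac{1}{4}} = \frac{-9 - - \frac{4}{3}}{\frac{13}{2}} = \left(-9 + \frac{4}{3}\right) \frac{2}{13} = \left(- \frac{23}{3}\right) \frac{2}{13} = - \frac{46}{39}$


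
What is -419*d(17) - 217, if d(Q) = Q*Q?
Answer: -121308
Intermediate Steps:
d(Q) = Q²
-419*d(17) - 217 = -419*17² - 217 = -419*289 - 217 = -121091 - 217 = -121308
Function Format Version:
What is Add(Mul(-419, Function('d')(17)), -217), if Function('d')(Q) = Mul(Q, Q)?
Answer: -121308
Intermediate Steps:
Function('d')(Q) = Pow(Q, 2)
Add(Mul(-419, Function('d')(17)), -217) = Add(Mul(-419, Pow(17, 2)), -217) = Add(Mul(-419, 289), -217) = Add(-121091, -217) = -121308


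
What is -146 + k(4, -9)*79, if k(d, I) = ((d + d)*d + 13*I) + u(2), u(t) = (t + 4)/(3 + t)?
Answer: -33831/5 ≈ -6766.2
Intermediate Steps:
u(t) = (4 + t)/(3 + t)
k(d, I) = 6/5 + 2*d² + 13*I (k(d, I) = ((d + d)*d + 13*I) + (4 + 2)/(3 + 2) = ((2*d)*d + 13*I) + 6/5 = (2*d² + 13*I) + (⅕)*6 = (2*d² + 13*I) + 6/5 = 6/5 + 2*d² + 13*I)
-146 + k(4, -9)*79 = -146 + (6/5 + 2*4² + 13*(-9))*79 = -146 + (6/5 + 2*16 - 117)*79 = -146 + (6/5 + 32 - 117)*79 = -146 - 419/5*79 = -146 - 33101/5 = -33831/5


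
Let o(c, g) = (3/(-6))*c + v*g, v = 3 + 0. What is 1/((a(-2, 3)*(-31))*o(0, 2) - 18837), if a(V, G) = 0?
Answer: -1/18837 ≈ -5.3087e-5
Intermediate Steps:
v = 3
o(c, g) = 3*g - c/2 (o(c, g) = (3/(-6))*c + 3*g = (3*(-⅙))*c + 3*g = -c/2 + 3*g = 3*g - c/2)
1/((a(-2, 3)*(-31))*o(0, 2) - 18837) = 1/((0*(-31))*(3*2 - ½*0) - 18837) = 1/(0*(6 + 0) - 18837) = 1/(0*6 - 18837) = 1/(0 - 18837) = 1/(-18837) = -1/18837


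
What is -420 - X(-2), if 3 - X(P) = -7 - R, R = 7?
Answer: -437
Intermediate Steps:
X(P) = 17 (X(P) = 3 - (-7 - 1*7) = 3 - (-7 - 7) = 3 - 1*(-14) = 3 + 14 = 17)
-420 - X(-2) = -420 - 1*17 = -420 - 17 = -437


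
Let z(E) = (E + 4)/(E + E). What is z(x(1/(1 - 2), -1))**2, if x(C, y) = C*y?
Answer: 25/4 ≈ 6.2500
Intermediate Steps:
z(E) = (4 + E)/(2*E) (z(E) = (4 + E)/((2*E)) = (4 + E)*(1/(2*E)) = (4 + E)/(2*E))
z(x(1/(1 - 2), -1))**2 = ((4 - 1/(1 - 2))/(2*((-1/(1 - 2)))))**2 = ((4 - 1/(-1))/(2*((-1/(-1)))))**2 = ((4 - 1*(-1))/(2*((-1*(-1)))))**2 = ((1/2)*(4 + 1)/1)**2 = ((1/2)*1*5)**2 = (5/2)**2 = 25/4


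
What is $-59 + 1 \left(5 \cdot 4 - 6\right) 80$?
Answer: $1061$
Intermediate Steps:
$-59 + 1 \left(5 \cdot 4 - 6\right) 80 = -59 + 1 \left(20 - 6\right) 80 = -59 + 1 \cdot 14 \cdot 80 = -59 + 14 \cdot 80 = -59 + 1120 = 1061$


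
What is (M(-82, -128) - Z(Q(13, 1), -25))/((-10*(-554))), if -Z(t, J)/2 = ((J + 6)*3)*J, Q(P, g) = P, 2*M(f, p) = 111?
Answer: 5811/11080 ≈ 0.52446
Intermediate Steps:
M(f, p) = 111/2 (M(f, p) = (½)*111 = 111/2)
Z(t, J) = -2*J*(18 + 3*J) (Z(t, J) = -2*(J + 6)*3*J = -2*(6 + J)*3*J = -2*(18 + 3*J)*J = -2*J*(18 + 3*J))
(M(-82, -128) - Z(Q(13, 1), -25))/((-10*(-554))) = (111/2 - (-6)*(-25)*(6 - 25))/((-10*(-554))) = (111/2 - (-6)*(-25)*(-19))/5540 = (111/2 - 1*(-2850))*(1/5540) = (111/2 + 2850)*(1/5540) = (5811/2)*(1/5540) = 5811/11080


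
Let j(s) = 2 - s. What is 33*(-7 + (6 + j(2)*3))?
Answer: -33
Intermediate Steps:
33*(-7 + (6 + j(2)*3)) = 33*(-7 + (6 + (2 - 1*2)*3)) = 33*(-7 + (6 + (2 - 2)*3)) = 33*(-7 + (6 + 0*3)) = 33*(-7 + (6 + 0)) = 33*(-7 + 6) = 33*(-1) = -33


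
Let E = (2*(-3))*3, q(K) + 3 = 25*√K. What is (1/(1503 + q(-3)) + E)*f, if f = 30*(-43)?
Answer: 27886188/1201 + 86*I*√3/6005 ≈ 23219.0 + 0.024805*I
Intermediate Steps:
q(K) = -3 + 25*√K
f = -1290
E = -18 (E = -6*3 = -18)
(1/(1503 + q(-3)) + E)*f = (1/(1503 + (-3 + 25*√(-3))) - 18)*(-1290) = (1/(1503 + (-3 + 25*(I*√3))) - 18)*(-1290) = (1/(1503 + (-3 + 25*I*√3)) - 18)*(-1290) = (1/(1500 + 25*I*√3) - 18)*(-1290) = (-18 + 1/(1500 + 25*I*√3))*(-1290) = 23220 - 1290/(1500 + 25*I*√3)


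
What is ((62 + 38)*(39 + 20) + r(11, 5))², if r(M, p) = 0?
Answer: 34810000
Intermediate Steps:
((62 + 38)*(39 + 20) + r(11, 5))² = ((62 + 38)*(39 + 20) + 0)² = (100*59 + 0)² = (5900 + 0)² = 5900² = 34810000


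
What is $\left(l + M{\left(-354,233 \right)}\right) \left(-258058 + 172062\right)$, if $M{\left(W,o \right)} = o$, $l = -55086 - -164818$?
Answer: $-9456550140$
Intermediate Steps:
$l = 109732$ ($l = -55086 + 164818 = 109732$)
$\left(l + M{\left(-354,233 \right)}\right) \left(-258058 + 172062\right) = \left(109732 + 233\right) \left(-258058 + 172062\right) = 109965 \left(-85996\right) = -9456550140$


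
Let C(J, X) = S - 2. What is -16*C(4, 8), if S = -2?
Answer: 64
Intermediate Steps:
C(J, X) = -4 (C(J, X) = -2 - 2 = -4)
-16*C(4, 8) = -16*(-4) = 64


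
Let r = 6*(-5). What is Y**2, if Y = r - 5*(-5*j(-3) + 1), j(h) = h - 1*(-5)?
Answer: 225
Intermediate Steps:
r = -30
j(h) = 5 + h (j(h) = h + 5 = 5 + h)
Y = 15 (Y = -30 - 5*(-5*(5 - 3) + 1) = -30 - 5*(-5*2 + 1) = -30 - 5*(-10 + 1) = -30 - 5*(-9) = -30 + 45 = 15)
Y**2 = 15**2 = 225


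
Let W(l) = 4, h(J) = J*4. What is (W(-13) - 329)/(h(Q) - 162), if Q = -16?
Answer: 325/226 ≈ 1.4381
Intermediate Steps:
h(J) = 4*J
(W(-13) - 329)/(h(Q) - 162) = (4 - 329)/(4*(-16) - 162) = -325/(-64 - 162) = -325/(-226) = -325*(-1/226) = 325/226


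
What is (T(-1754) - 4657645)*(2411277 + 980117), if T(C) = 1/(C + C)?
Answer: -27706024926401717/1754 ≈ -1.5796e+13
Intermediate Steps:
T(C) = 1/(2*C)
(T(-1754) - 4657645)*(2411277 + 980117) = ((1/2)/(-1754) - 4657645)*(2411277 + 980117) = ((1/2)*(-1/1754) - 4657645)*3391394 = (-1/3508 - 4657645)*3391394 = -16339018661/3508*3391394 = -27706024926401717/1754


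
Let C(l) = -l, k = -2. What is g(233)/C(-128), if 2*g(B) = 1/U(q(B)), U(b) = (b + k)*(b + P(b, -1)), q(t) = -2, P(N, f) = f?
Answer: 1/3072 ≈ 0.00032552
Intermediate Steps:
U(b) = (-1 + b)*(-2 + b) (U(b) = (b - 2)*(b - 1) = (-2 + b)*(-1 + b) = (-1 + b)*(-2 + b))
g(B) = 1/24 (g(B) = 1/(2*(2 + (-2)² - 3*(-2))) = 1/(2*(2 + 4 + 6)) = (½)/12 = (½)*(1/12) = 1/24)
g(233)/C(-128) = 1/(24*((-1*(-128)))) = (1/24)/128 = (1/24)*(1/128) = 1/3072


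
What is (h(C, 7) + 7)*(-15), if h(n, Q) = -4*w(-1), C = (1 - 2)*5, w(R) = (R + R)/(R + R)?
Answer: -45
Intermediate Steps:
w(R) = 1 (w(R) = (2*R)/((2*R)) = (2*R)*(1/(2*R)) = 1)
C = -5 (C = -1*5 = -5)
h(n, Q) = -4 (h(n, Q) = -4*1 = -4)
(h(C, 7) + 7)*(-15) = (-4 + 7)*(-15) = 3*(-15) = -45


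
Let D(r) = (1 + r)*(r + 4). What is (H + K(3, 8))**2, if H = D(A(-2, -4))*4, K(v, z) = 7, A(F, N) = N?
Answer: 49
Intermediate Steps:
D(r) = (1 + r)*(4 + r)
H = 0 (H = (4 + (-4)**2 + 5*(-4))*4 = (4 + 16 - 20)*4 = 0*4 = 0)
(H + K(3, 8))**2 = (0 + 7)**2 = 7**2 = 49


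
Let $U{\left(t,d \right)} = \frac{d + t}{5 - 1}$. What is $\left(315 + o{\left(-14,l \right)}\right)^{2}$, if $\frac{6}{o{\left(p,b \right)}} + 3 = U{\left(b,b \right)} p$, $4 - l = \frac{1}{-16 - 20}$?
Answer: $\frac{124982753841}{1261129} \approx 99104.0$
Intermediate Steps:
$l = \frac{145}{36}$ ($l = 4 - \frac{1}{-16 - 20} = 4 - \frac{1}{-36} = 4 - - \frac{1}{36} = 4 + \frac{1}{36} = \frac{145}{36} \approx 4.0278$)
$U{\left(t,d \right)} = \frac{d}{4} + \frac{t}{4}$ ($U{\left(t,d \right)} = \frac{d + t}{4} = \left(d + t\right) \frac{1}{4} = \frac{d}{4} + \frac{t}{4}$)
$o{\left(p,b \right)} = \frac{6}{-3 + \frac{b p}{2}}$ ($o{\left(p,b \right)} = \frac{6}{-3 + \left(\frac{b}{4} + \frac{b}{4}\right) p} = \frac{6}{-3 + \frac{b}{2} p} = \frac{6}{-3 + \frac{b p}{2}}$)
$\left(315 + o{\left(-14,l \right)}\right)^{2} = \left(315 + \frac{12}{-6 + \frac{145}{36} \left(-14\right)}\right)^{2} = \left(315 + \frac{12}{-6 - \frac{1015}{18}}\right)^{2} = \left(315 + \frac{12}{- \frac{1123}{18}}\right)^{2} = \left(315 + 12 \left(- \frac{18}{1123}\right)\right)^{2} = \left(315 - \frac{216}{1123}\right)^{2} = \left(\frac{353529}{1123}\right)^{2} = \frac{124982753841}{1261129}$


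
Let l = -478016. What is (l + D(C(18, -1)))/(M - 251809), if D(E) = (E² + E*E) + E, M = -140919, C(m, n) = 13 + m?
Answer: 68009/56104 ≈ 1.2122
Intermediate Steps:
D(E) = E + 2*E² (D(E) = (E² + E²) + E = 2*E² + E = E + 2*E²)
(l + D(C(18, -1)))/(M - 251809) = (-478016 + (13 + 18)*(1 + 2*(13 + 18)))/(-140919 - 251809) = (-478016 + 31*(1 + 2*31))/(-392728) = (-478016 + 31*(1 + 62))*(-1/392728) = (-478016 + 31*63)*(-1/392728) = (-478016 + 1953)*(-1/392728) = -476063*(-1/392728) = 68009/56104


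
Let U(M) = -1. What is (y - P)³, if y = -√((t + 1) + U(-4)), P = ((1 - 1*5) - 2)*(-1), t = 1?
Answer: -343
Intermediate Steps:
P = 6 (P = ((1 - 5) - 2)*(-1) = (-4 - 2)*(-1) = -6*(-1) = 6)
y = -1 (y = -√((1 + 1) - 1) = -√(2 - 1) = -√1 = -1*1 = -1)
(y - P)³ = (-1 - 1*6)³ = (-1 - 6)³ = (-7)³ = -343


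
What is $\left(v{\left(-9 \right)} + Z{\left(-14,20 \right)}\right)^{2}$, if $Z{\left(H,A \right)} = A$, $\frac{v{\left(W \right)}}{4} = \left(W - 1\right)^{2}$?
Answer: $176400$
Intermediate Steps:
$v{\left(W \right)} = 4 \left(-1 + W\right)^{2}$ ($v{\left(W \right)} = 4 \left(W - 1\right)^{2} = 4 \left(-1 + W\right)^{2}$)
$\left(v{\left(-9 \right)} + Z{\left(-14,20 \right)}\right)^{2} = \left(4 \left(-1 - 9\right)^{2} + 20\right)^{2} = \left(4 \left(-10\right)^{2} + 20\right)^{2} = \left(4 \cdot 100 + 20\right)^{2} = \left(400 + 20\right)^{2} = 420^{2} = 176400$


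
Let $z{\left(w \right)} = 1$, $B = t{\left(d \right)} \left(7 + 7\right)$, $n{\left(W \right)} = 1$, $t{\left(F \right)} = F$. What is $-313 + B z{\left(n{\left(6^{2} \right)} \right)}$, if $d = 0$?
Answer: $-313$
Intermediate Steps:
$B = 0$ ($B = 0 \left(7 + 7\right) = 0 \cdot 14 = 0$)
$-313 + B z{\left(n{\left(6^{2} \right)} \right)} = -313 + 0 \cdot 1 = -313 + 0 = -313$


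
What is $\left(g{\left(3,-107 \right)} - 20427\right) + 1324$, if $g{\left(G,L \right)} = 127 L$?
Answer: $-32692$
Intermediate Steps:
$\left(g{\left(3,-107 \right)} - 20427\right) + 1324 = \left(127 \left(-107\right) - 20427\right) + 1324 = \left(-13589 - 20427\right) + 1324 = -34016 + 1324 = -32692$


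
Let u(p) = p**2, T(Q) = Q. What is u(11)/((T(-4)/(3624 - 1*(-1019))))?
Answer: -561803/4 ≈ -1.4045e+5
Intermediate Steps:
u(11)/((T(-4)/(3624 - 1*(-1019)))) = 11**2/((-4/(3624 - 1*(-1019)))) = 121/((-4/(3624 + 1019))) = 121/((-4/4643)) = 121/((-4*1/4643)) = 121/(-4/4643) = 121*(-4643/4) = -561803/4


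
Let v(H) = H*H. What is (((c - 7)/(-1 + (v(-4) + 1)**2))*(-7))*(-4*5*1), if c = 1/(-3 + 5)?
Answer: -455/144 ≈ -3.1597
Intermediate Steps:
c = 1/2 ≈ 0.50000
v(H) = H**2
(((c - 7)/(-1 + (v(-4) + 1)**2))*(-7))*(-4*5*1) = (((1/2 - 7)/(-1 + ((-4)**2 + 1)**2))*(-7))*(-4*5*1) = (-13/(2*(-1 + (16 + 1)**2))*(-7))*(-20*1) = (-13/(2*(-1 + 17**2))*(-7))*(-20) = (-13/(2*(-1 + 289))*(-7))*(-20) = (-13/2/288*(-7))*(-20) = (-13/2*1/288*(-7))*(-20) = -13/576*(-7)*(-20) = (91/576)*(-20) = -455/144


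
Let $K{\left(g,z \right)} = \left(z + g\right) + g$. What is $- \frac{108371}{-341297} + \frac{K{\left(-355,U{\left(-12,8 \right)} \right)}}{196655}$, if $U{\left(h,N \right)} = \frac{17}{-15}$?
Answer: $\frac{316034869976}{1006766423025} \approx 0.31391$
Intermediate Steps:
$U{\left(h,N \right)} = - \frac{17}{15}$ ($U{\left(h,N \right)} = 17 \left(- \frac{1}{15}\right) = - \frac{17}{15}$)
$K{\left(g,z \right)} = z + 2 g$ ($K{\left(g,z \right)} = \left(g + z\right) + g = z + 2 g$)
$- \frac{108371}{-341297} + \frac{K{\left(-355,U{\left(-12,8 \right)} \right)}}{196655} = - \frac{108371}{-341297} + \frac{- \frac{17}{15} + 2 \left(-355\right)}{196655} = \left(-108371\right) \left(- \frac{1}{341297}\right) + \left(- \frac{17}{15} - 710\right) \frac{1}{196655} = \frac{108371}{341297} - \frac{10667}{2949825} = \frac{316034869976}{1006766423025}$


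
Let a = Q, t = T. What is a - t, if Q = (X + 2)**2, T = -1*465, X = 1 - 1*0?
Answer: 474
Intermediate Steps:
X = 1 (X = 1 + 0 = 1)
T = -465
t = -465
Q = 9 (Q = (1 + 2)**2 = 3**2 = 9)
a = 9
a - t = 9 - 1*(-465) = 9 + 465 = 474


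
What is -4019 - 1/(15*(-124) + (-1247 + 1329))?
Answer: -7145781/1778 ≈ -4019.0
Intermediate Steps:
-4019 - 1/(15*(-124) + (-1247 + 1329)) = -4019 - 1/(-1860 + 82) = -4019 - 1/(-1778) = -4019 - 1*(-1/1778) = -4019 + 1/1778 = -7145781/1778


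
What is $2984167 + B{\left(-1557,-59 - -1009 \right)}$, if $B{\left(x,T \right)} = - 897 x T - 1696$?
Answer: $1329780021$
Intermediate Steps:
$B{\left(x,T \right)} = -1696 - 897 T x$ ($B{\left(x,T \right)} = - 897 T x - 1696 = -1696 - 897 T x$)
$2984167 + B{\left(-1557,-59 - -1009 \right)} = 2984167 - \left(1696 + 897 \left(-59 - -1009\right) \left(-1557\right)\right) = 2984167 - \left(1696 + 897 \left(-59 + 1009\right) \left(-1557\right)\right) = 2984167 - \left(1696 + 852150 \left(-1557\right)\right) = 2984167 + \left(-1696 + 1326797550\right) = 2984167 + 1326795854 = 1329780021$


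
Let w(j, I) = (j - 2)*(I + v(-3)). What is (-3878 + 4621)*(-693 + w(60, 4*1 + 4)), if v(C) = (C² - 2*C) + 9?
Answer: 864109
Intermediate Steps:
v(C) = 9 + C² - 2*C
w(j, I) = (-2 + j)*(24 + I) (w(j, I) = (j - 2)*(I + (9 + (-3)² - 2*(-3))) = (-2 + j)*(I + (9 + 9 + 6)) = (-2 + j)*(I + 24) = (-2 + j)*(24 + I))
(-3878 + 4621)*(-693 + w(60, 4*1 + 4)) = (-3878 + 4621)*(-693 + (-48 - 2*(4*1 + 4) + 24*60 + (4*1 + 4)*60)) = 743*(-693 + (-48 - 2*(4 + 4) + 1440 + (4 + 4)*60)) = 743*(-693 + (-48 - 2*8 + 1440 + 8*60)) = 743*(-693 + (-48 - 16 + 1440 + 480)) = 743*(-693 + 1856) = 743*1163 = 864109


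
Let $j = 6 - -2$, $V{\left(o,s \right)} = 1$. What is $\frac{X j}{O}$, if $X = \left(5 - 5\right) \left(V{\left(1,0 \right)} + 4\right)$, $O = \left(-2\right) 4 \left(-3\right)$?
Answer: $0$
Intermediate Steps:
$O = 24$ ($O = \left(-8\right) \left(-3\right) = 24$)
$j = 8$ ($j = 6 + 2 = 8$)
$X = 0$ ($X = \left(5 - 5\right) \left(1 + 4\right) = 0 \cdot 5 = 0$)
$\frac{X j}{O} = \frac{0 \cdot 8}{24} = 0 \cdot \frac{1}{24} = 0$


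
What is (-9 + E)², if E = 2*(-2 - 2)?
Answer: 289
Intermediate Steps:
E = -8 (E = 2*(-4) = -8)
(-9 + E)² = (-9 - 8)² = (-17)² = 289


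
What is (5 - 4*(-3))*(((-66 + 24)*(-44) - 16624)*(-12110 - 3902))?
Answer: 4022086304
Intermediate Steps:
(5 - 4*(-3))*(((-66 + 24)*(-44) - 16624)*(-12110 - 3902)) = (5 + 12)*((-42*(-44) - 16624)*(-16012)) = 17*((1848 - 16624)*(-16012)) = 17*(-14776*(-16012)) = 17*236593312 = 4022086304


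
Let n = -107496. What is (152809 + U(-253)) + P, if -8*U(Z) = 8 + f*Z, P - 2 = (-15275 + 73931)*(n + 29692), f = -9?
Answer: -36508151189/8 ≈ -4.5635e+9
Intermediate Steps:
P = -4563671422 (P = 2 + (-15275 + 73931)*(-107496 + 29692) = 2 + 58656*(-77804) = 2 - 4563671424 = -4563671422)
U(Z) = -1 + 9*Z/8 (U(Z) = -(8 - 9*Z)/8 = -1 + 9*Z/8)
(152809 + U(-253)) + P = (152809 + (-1 + (9/8)*(-253))) - 4563671422 = (152809 + (-1 - 2277/8)) - 4563671422 = (152809 - 2285/8) - 4563671422 = 1220187/8 - 4563671422 = -36508151189/8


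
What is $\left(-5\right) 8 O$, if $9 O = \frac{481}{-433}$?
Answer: $\frac{19240}{3897} \approx 4.9371$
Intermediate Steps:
$O = - \frac{481}{3897}$ ($O = \frac{481 \frac{1}{-433}}{9} = \frac{481 \left(- \frac{1}{433}\right)}{9} = \frac{1}{9} \left(- \frac{481}{433}\right) = - \frac{481}{3897} \approx -0.12343$)
$\left(-5\right) 8 O = \left(-5\right) 8 \left(- \frac{481}{3897}\right) = \left(-40\right) \left(- \frac{481}{3897}\right) = \frac{19240}{3897}$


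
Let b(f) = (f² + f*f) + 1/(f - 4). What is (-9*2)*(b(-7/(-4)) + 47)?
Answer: -3793/4 ≈ -948.25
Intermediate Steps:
b(f) = 1/(-4 + f) + 2*f² (b(f) = (f² + f²) + 1/(-4 + f) = 2*f² + 1/(-4 + f) = 1/(-4 + f) + 2*f²)
(-9*2)*(b(-7/(-4)) + 47) = (-9*2)*((1 - 8*(-7/(-4))² + 2*(-7/(-4))³)/(-4 - 7/(-4)) + 47) = -18*((1 - 8*(-7*(-¼))² + 2*(-7*(-¼))³)/(-4 - 7*(-¼)) + 47) = -18*((1 - 8*(7/4)² + 2*(7/4)³)/(-4 + 7/4) + 47) = -18*((1 - 8*49/16 + 2*(343/64))/(-9/4) + 47) = -18*(-4*(1 - 49/2 + 343/32)/9 + 47) = -18*(-4/9*(-409/32) + 47) = -18*(409/72 + 47) = -18*3793/72 = -3793/4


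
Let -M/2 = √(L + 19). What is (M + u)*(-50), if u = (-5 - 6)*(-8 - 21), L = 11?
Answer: -15950 + 100*√30 ≈ -15402.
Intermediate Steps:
u = 319 (u = -11*(-29) = 319)
M = -2*√30 (M = -2*√(11 + 19) = -2*√30 ≈ -10.954)
(M + u)*(-50) = (-2*√30 + 319)*(-50) = (319 - 2*√30)*(-50) = -15950 + 100*√30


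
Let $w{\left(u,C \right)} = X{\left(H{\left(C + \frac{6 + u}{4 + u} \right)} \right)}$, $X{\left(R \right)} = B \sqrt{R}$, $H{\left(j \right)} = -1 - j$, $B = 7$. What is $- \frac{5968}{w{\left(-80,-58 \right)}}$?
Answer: $- \frac{5968 \sqrt{80902}}{14903} \approx -113.9$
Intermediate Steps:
$X{\left(R \right)} = 7 \sqrt{R}$
$w{\left(u,C \right)} = 7 \sqrt{-1 - C - \frac{6 + u}{4 + u}}$ ($w{\left(u,C \right)} = 7 \sqrt{-1 - \left(C + \frac{6 + u}{4 + u}\right)} = 7 \sqrt{-1 - C - \frac{6 + u}{4 + u}}$)
$- \frac{5968}{w{\left(-80,-58 \right)}} = - \frac{5968}{7 \sqrt{\frac{-10 - -160 - - 58 \left(4 - 80\right)}{4 - 80}}} = - \frac{5968}{7 \sqrt{\frac{-10 + 160 - \left(-58\right) \left(-76\right)}{-76}}} = - \frac{5968}{7 \sqrt{- \frac{-10 + 160 - 4408}{76}}} = - \frac{5968}{7 \sqrt{\left(- \frac{1}{76}\right) \left(-4258\right)}} = - \frac{5968}{7 \sqrt{\frac{2129}{38}}} = - \frac{5968}{7 \frac{\sqrt{80902}}{38}} = - \frac{5968}{\frac{7}{38} \sqrt{80902}} = - 5968 \frac{\sqrt{80902}}{14903} = - \frac{5968 \sqrt{80902}}{14903}$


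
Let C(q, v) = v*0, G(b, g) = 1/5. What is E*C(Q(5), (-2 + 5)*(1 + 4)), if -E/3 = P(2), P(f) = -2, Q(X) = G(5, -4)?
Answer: 0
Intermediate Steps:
G(b, g) = ⅕ (G(b, g) = 1*(⅕) = ⅕)
Q(X) = ⅕
C(q, v) = 0
E = 6 (E = -3*(-2) = 6)
E*C(Q(5), (-2 + 5)*(1 + 4)) = 6*0 = 0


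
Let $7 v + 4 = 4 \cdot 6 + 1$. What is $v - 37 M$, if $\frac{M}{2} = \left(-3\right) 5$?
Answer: $1113$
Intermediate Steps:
$v = 3$ ($v = - \frac{4}{7} + \frac{4 \cdot 6 + 1}{7} = - \frac{4}{7} + \frac{24 + 1}{7} = - \frac{4}{7} + \frac{1}{7} \cdot 25 = - \frac{4}{7} + \frac{25}{7} = 3$)
$M = -30$ ($M = 2 \left(\left(-3\right) 5\right) = 2 \left(-15\right) = -30$)
$v - 37 M = 3 - -1110 = 3 + 1110 = 1113$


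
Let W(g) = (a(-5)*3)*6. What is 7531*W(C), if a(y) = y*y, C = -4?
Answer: 3388950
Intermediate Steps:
a(y) = y²
W(g) = 450 (W(g) = ((-5)²*3)*6 = (25*3)*6 = 75*6 = 450)
7531*W(C) = 7531*450 = 3388950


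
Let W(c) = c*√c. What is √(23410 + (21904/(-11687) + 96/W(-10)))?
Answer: √(79930538556050 + 3278063256*I*√10)/58435 ≈ 153.0 + 0.0099211*I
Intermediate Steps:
W(c) = c^(3/2)
√(23410 + (21904/(-11687) + 96/W(-10))) = √(23410 + (21904/(-11687) + 96/((-10)^(3/2)))) = √(23410 + (21904*(-1/11687) + 96/((-10*I*√10)))) = √(23410 + (-21904/11687 + 96*(I*√10/100))) = √(23410 + (-21904/11687 + 24*I*√10/25)) = √(273570766/11687 + 24*I*√10/25)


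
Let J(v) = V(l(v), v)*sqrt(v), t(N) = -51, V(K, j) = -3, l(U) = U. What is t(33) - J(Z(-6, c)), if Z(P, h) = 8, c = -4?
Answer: -51 + 6*sqrt(2) ≈ -42.515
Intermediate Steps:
J(v) = -3*sqrt(v)
t(33) - J(Z(-6, c)) = -51 - (-3)*sqrt(8) = -51 - (-3)*2*sqrt(2) = -51 - (-6)*sqrt(2) = -51 + 6*sqrt(2)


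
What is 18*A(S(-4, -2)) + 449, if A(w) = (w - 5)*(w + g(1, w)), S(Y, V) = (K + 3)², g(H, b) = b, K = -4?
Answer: 305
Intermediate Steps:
S(Y, V) = 1 (S(Y, V) = (-4 + 3)² = (-1)² = 1)
A(w) = 2*w*(-5 + w) (A(w) = (w - 5)*(w + w) = (-5 + w)*(2*w) = 2*w*(-5 + w))
18*A(S(-4, -2)) + 449 = 18*(2*1*(-5 + 1)) + 449 = 18*(2*1*(-4)) + 449 = 18*(-8) + 449 = -144 + 449 = 305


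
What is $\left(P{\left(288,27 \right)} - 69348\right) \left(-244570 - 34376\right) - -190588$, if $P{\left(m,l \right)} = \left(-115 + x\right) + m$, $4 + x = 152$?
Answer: $19254996130$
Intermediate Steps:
$x = 148$ ($x = -4 + 152 = 148$)
$P{\left(m,l \right)} = 33 + m$ ($P{\left(m,l \right)} = \left(-115 + 148\right) + m = 33 + m$)
$\left(P{\left(288,27 \right)} - 69348\right) \left(-244570 - 34376\right) - -190588 = \left(\left(33 + 288\right) - 69348\right) \left(-244570 - 34376\right) - -190588 = \left(321 - 69348\right) \left(-278946\right) + 190588 = \left(-69027\right) \left(-278946\right) + 190588 = 19254805542 + 190588 = 19254996130$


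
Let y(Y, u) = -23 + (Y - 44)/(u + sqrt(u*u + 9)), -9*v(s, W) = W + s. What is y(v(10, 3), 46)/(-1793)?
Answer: -1541/13203 + 2045*sqrt(85)/145233 ≈ 0.013103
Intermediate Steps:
v(s, W) = -W/9 - s/9 (v(s, W) = -(W + s)/9 = -W/9 - s/9)
y(Y, u) = -23 + (-44 + Y)/(u + sqrt(9 + u**2)) (y(Y, u) = -23 + (-44 + Y)/(u + sqrt(u**2 + 9)) = -23 + (-44 + Y)/(u + sqrt(9 + u**2)))
y(v(10, 3), 46)/(-1793) = ((-44 + (-1/9*3 - 1/9*10) - 23*46 - 23*sqrt(9 + 46**2))/(46 + sqrt(9 + 46**2)))/(-1793) = ((-44 + (-1/3 - 10/9) - 1058 - 23*sqrt(9 + 2116))/(46 + sqrt(9 + 2116)))*(-1/1793) = ((-44 - 13/9 - 1058 - 115*sqrt(85))/(46 + sqrt(2125)))*(-1/1793) = ((-44 - 13/9 - 1058 - 115*sqrt(85))/(46 + 5*sqrt(85)))*(-1/1793) = ((-9931/9 - 115*sqrt(85))/(46 + 5*sqrt(85)))*(-1/1793) = -(-9931/9 - 115*sqrt(85))/(1793*(46 + 5*sqrt(85)))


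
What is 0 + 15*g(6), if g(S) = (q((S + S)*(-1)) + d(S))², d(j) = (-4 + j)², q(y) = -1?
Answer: 135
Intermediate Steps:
g(S) = (-1 + (-4 + S)²)²
0 + 15*g(6) = 0 + 15*(-1 + (-4 + 6)²)² = 0 + 15*(-1 + 2²)² = 0 + 15*(-1 + 4)² = 0 + 15*3² = 0 + 15*9 = 0 + 135 = 135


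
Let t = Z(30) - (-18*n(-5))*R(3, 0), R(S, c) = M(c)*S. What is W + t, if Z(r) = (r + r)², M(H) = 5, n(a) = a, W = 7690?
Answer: 9940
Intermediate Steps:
Z(r) = 4*r² (Z(r) = (2*r)² = 4*r²)
R(S, c) = 5*S
t = 2250 (t = 4*30² - (-18*(-5))*5*3 = 4*900 - 90*15 = 3600 - 1*1350 = 3600 - 1350 = 2250)
W + t = 7690 + 2250 = 9940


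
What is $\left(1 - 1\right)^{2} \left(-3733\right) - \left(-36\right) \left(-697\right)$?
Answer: $-25092$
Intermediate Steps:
$\left(1 - 1\right)^{2} \left(-3733\right) - \left(-36\right) \left(-697\right) = 0^{2} \left(-3733\right) - 25092 = 0 \left(-3733\right) - 25092 = 0 - 25092 = -25092$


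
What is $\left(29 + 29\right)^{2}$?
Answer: $3364$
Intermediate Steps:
$\left(29 + 29\right)^{2} = 58^{2} = 3364$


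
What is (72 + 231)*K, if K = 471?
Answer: 142713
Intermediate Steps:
(72 + 231)*K = (72 + 231)*471 = 303*471 = 142713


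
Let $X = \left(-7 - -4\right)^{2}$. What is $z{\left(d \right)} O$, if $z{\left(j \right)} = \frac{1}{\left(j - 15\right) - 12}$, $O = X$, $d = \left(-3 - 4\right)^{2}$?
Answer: $\frac{9}{22} \approx 0.40909$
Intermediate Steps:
$d = 49$ ($d = \left(-7\right)^{2} = 49$)
$X = 9$ ($X = \left(-7 + \left(-1 + 5\right)\right)^{2} = \left(-7 + 4\right)^{2} = \left(-3\right)^{2} = 9$)
$O = 9$
$z{\left(j \right)} = \frac{1}{-27 + j}$ ($z{\left(j \right)} = \frac{1}{\left(-15 + j\right) - 12} = \frac{1}{-27 + j}$)
$z{\left(d \right)} O = \frac{1}{-27 + 49} \cdot 9 = \frac{1}{22} \cdot 9 = \frac{9}{22}$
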